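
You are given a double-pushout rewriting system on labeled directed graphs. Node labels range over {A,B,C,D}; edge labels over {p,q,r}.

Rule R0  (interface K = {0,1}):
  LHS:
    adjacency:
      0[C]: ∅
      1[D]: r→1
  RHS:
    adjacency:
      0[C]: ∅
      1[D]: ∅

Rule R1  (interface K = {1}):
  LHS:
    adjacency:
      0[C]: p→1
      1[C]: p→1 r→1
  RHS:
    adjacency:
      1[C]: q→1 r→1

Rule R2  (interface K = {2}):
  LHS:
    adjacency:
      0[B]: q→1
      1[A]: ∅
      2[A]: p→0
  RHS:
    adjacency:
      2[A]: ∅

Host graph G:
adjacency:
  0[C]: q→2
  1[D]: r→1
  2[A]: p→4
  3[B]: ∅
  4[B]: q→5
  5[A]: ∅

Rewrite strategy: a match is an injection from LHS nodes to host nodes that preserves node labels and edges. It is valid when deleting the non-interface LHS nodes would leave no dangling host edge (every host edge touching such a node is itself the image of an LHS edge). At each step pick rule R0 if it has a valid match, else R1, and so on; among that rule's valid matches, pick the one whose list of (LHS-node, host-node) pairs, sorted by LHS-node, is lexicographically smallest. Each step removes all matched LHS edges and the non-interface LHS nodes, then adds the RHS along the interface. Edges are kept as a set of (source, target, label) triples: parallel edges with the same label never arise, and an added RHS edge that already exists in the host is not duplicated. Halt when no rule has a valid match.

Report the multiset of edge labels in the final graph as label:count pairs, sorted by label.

Answer: q:1

Derivation:
start.  V:6 E:4  edges: 0-q->2 1-r->1 2-p->4 4-q->5
1. fire R0 via {0↦0, 1↦1}  →  V:6 E:3  edges: 0-q->2 2-p->4 4-q->5
2. fire R2 via {0↦4, 1↦5, 2↦2}  →  V:4 E:1  edges: 0-q->2
normal form: no rule applies after step 2
NF edges: [(0, 2, 'q')]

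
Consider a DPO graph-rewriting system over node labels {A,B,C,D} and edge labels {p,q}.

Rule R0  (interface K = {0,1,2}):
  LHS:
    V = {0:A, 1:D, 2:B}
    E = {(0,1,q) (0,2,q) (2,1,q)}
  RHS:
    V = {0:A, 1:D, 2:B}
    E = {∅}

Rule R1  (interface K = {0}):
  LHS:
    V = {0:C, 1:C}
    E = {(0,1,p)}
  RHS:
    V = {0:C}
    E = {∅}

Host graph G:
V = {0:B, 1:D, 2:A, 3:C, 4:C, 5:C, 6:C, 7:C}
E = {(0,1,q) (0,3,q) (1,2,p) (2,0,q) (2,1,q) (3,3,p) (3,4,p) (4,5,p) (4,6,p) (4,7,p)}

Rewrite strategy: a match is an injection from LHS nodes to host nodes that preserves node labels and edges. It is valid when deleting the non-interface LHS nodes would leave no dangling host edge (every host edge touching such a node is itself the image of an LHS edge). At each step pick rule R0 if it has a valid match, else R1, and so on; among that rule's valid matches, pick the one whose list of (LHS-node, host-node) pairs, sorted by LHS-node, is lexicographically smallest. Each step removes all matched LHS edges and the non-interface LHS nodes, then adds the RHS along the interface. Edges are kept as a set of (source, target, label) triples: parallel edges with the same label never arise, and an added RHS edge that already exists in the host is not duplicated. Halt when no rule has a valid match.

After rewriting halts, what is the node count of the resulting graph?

start.  V:8 E:10  edges: 0-q->1 0-q->3 1-p->2 2-q->0 2-q->1 3-p->3 3-p->4 4-p->5 4-p->6 4-p->7
1. fire R0 via {0↦2, 1↦1, 2↦0}  →  V:8 E:7  edges: 0-q->3 1-p->2 3-p->3 3-p->4 4-p->5 4-p->6 4-p->7
2. fire R1 via {0↦4, 1↦5}  →  V:7 E:6  edges: 0-q->3 1-p->2 3-p->3 3-p->4 4-p->6 4-p->7
3. fire R1 via {0↦4, 1↦6}  →  V:6 E:5  edges: 0-q->3 1-p->2 3-p->3 3-p->4 4-p->7
4. fire R1 via {0↦4, 1↦7}  →  V:5 E:4  edges: 0-q->3 1-p->2 3-p->3 3-p->4
5. fire R1 via {0↦3, 1↦4}  →  V:4 E:3  edges: 0-q->3 1-p->2 3-p->3
halt: no rule applies after step 5
NF nodes: {0:B, 1:D, 2:A, 3:C}

Answer: 4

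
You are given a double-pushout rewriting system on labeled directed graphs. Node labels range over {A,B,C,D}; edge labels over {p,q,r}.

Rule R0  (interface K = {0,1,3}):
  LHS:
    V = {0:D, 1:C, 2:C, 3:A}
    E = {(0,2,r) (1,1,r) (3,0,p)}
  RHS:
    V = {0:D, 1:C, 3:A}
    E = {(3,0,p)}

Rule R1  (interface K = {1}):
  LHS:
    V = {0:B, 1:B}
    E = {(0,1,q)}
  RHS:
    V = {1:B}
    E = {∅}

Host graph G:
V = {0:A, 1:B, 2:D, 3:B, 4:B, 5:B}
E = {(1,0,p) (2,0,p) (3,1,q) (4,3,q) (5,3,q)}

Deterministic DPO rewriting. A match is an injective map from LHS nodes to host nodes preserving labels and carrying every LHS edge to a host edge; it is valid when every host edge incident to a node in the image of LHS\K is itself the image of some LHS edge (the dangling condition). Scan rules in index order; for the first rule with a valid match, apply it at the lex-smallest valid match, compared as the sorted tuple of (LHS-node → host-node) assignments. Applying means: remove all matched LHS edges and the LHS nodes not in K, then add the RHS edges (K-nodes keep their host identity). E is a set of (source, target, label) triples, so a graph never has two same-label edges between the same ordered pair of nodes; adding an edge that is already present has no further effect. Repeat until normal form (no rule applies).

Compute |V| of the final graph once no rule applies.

Answer: 3

Steps:
[0] host  ⇒  6 nodes, 5 edges  {1-p->0 2-p->0 3-q->1 4-q->3 5-q->3}
[1] R1 @ {0↦4, 1↦3}  ⇒  5 nodes, 4 edges  {1-p->0 2-p->0 3-q->1 5-q->3}
[2] R1 @ {0↦5, 1↦3}  ⇒  4 nodes, 3 edges  {1-p->0 2-p->0 3-q->1}
[3] R1 @ {0↦3, 1↦1}  ⇒  3 nodes, 2 edges  {1-p->0 2-p->0}
normal form: no rule applies after step 3
NF nodes: {0:A, 1:B, 2:D}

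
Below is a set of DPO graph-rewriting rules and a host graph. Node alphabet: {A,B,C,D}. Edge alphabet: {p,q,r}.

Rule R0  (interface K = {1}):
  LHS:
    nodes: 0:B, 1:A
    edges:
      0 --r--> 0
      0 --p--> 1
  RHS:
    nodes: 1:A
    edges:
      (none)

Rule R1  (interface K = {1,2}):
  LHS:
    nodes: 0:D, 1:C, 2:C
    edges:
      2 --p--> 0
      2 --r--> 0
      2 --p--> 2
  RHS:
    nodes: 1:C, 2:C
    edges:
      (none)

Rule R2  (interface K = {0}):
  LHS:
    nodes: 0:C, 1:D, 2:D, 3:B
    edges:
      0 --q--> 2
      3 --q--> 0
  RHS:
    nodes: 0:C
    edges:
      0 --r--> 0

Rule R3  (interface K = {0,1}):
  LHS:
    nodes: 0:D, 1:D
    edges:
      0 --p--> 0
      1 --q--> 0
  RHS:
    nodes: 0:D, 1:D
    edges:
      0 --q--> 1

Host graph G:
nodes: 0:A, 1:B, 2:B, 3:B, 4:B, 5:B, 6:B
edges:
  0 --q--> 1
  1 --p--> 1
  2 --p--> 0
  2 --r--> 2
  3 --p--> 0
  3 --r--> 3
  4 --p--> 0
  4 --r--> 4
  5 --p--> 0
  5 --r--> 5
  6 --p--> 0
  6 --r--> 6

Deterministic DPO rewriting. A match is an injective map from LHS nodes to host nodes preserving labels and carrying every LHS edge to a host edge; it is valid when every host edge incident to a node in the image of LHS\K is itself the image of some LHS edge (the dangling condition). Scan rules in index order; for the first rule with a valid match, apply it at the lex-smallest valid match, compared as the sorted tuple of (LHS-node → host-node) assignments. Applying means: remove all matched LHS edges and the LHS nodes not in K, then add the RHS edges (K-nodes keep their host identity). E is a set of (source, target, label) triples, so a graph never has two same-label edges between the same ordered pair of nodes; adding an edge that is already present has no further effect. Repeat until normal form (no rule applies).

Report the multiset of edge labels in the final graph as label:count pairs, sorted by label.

Answer: p:1 q:1

Rewrite trace:
initial: |V|=7 |E|=12  E = 0-q->1 1-p->1 2-p->0 2-r->2 3-p->0 3-r->3 4-p->0 4-r->4 5-p->0 5-r->5 6-p->0 6-r->6
step 1: apply R0 at {0↦2, 1↦0}  → |V|=6 |E|=10  E = 0-q->1 1-p->1 3-p->0 3-r->3 4-p->0 4-r->4 5-p->0 5-r->5 6-p->0 6-r->6
step 2: apply R0 at {0↦3, 1↦0}  → |V|=5 |E|=8  E = 0-q->1 1-p->1 4-p->0 4-r->4 5-p->0 5-r->5 6-p->0 6-r->6
step 3: apply R0 at {0↦4, 1↦0}  → |V|=4 |E|=6  E = 0-q->1 1-p->1 5-p->0 5-r->5 6-p->0 6-r->6
step 4: apply R0 at {0↦5, 1↦0}  → |V|=3 |E|=4  E = 0-q->1 1-p->1 6-p->0 6-r->6
step 5: apply R0 at {0↦6, 1↦0}  → |V|=2 |E|=2  E = 0-q->1 1-p->1
halt: no rule applies after step 5
NF edges: [(0, 1, 'q'), (1, 1, 'p')]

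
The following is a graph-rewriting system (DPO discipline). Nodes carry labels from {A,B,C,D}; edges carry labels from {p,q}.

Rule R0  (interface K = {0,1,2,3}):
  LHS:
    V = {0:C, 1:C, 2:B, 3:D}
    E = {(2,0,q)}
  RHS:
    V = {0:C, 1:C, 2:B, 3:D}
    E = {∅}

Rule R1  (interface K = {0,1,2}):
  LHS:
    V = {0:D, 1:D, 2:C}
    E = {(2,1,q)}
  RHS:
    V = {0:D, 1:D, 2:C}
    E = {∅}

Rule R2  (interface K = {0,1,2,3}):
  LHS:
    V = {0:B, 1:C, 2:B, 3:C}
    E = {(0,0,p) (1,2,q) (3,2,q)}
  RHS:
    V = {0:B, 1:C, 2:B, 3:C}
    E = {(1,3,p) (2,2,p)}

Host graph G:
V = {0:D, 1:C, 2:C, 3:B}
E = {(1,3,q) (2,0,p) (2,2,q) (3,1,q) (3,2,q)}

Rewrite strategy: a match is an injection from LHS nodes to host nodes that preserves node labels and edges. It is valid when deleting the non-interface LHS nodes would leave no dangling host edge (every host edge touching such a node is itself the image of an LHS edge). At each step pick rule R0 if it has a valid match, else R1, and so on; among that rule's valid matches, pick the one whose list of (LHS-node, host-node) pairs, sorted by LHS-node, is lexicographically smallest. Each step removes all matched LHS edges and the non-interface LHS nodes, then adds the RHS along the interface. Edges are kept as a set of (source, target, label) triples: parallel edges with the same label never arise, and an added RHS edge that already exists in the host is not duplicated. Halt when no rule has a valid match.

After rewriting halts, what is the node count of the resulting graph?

[0] host  ⇒  4 nodes, 5 edges  {1-q->3 2-p->0 2-q->2 3-q->1 3-q->2}
[1] R0 @ {0↦1, 1↦2, 2↦3, 3↦0}  ⇒  4 nodes, 4 edges  {1-q->3 2-p->0 2-q->2 3-q->2}
[2] R0 @ {0↦2, 1↦1, 2↦3, 3↦0}  ⇒  4 nodes, 3 edges  {1-q->3 2-p->0 2-q->2}
final graph: no rule applies after step 2
NF nodes: {0:D, 1:C, 2:C, 3:B}

Answer: 4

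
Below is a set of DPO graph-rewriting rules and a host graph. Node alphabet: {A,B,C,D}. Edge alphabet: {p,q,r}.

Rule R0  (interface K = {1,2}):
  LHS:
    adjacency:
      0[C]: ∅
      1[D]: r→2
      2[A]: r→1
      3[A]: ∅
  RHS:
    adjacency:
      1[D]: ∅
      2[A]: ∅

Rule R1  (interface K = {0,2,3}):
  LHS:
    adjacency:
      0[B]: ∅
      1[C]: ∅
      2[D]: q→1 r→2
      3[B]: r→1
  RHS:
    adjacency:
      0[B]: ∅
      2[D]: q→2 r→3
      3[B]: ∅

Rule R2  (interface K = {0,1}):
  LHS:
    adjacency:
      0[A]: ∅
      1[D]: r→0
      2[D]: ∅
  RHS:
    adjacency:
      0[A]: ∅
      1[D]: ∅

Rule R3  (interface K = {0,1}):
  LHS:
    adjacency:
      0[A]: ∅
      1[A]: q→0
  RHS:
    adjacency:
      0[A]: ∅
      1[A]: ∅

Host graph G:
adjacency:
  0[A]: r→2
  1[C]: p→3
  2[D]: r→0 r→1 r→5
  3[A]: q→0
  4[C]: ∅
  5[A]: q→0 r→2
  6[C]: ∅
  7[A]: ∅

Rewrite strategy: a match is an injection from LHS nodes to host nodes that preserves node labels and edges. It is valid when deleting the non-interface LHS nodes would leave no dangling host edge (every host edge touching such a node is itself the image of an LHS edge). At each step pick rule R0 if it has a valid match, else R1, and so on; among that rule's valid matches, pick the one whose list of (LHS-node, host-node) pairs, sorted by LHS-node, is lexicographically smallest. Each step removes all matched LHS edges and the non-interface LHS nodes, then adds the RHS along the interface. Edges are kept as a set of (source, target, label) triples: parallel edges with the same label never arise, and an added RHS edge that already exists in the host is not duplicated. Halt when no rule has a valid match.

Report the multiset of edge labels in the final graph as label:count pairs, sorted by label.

Answer: p:1 r:1

Steps:
[0] host  ⇒  8 nodes, 8 edges  {0-r->2 1-p->3 2-r->0 2-r->1 2-r->5 3-q->0 5-q->0 5-r->2}
[1] R0 @ {0↦4, 1↦2, 2↦0, 3↦7}  ⇒  6 nodes, 6 edges  {1-p->3 2-r->1 2-r->5 3-q->0 5-q->0 5-r->2}
[2] R3 @ {0↦0, 1↦3}  ⇒  6 nodes, 5 edges  {1-p->3 2-r->1 2-r->5 5-q->0 5-r->2}
[3] R3 @ {0↦0, 1↦5}  ⇒  6 nodes, 4 edges  {1-p->3 2-r->1 2-r->5 5-r->2}
[4] R0 @ {0↦6, 1↦2, 2↦5, 3↦0}  ⇒  4 nodes, 2 edges  {1-p->3 2-r->1}
final graph: no rule applies after step 4
NF edges: [(1, 3, 'p'), (2, 1, 'r')]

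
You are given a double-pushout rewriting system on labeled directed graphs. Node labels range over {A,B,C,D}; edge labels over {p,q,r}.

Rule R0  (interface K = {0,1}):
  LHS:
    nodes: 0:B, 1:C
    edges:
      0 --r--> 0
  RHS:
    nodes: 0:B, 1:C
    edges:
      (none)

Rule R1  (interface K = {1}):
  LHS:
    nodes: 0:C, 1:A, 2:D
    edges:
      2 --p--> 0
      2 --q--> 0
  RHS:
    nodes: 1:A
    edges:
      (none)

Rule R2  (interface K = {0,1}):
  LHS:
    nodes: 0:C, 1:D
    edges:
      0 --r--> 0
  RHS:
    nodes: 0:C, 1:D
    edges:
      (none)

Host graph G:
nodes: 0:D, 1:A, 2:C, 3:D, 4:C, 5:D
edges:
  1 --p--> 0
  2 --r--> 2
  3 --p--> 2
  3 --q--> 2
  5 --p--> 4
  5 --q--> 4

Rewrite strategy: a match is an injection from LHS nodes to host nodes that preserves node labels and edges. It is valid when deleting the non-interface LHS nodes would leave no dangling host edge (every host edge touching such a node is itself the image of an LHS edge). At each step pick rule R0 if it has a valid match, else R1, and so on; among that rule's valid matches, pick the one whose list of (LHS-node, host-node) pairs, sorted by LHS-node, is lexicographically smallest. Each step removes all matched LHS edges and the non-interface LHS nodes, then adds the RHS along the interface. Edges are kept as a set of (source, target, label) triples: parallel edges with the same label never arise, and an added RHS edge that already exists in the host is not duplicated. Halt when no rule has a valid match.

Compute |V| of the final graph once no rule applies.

Answer: 2

Rewrite trace:
start.  V:6 E:6  edges: 1-p->0 2-r->2 3-p->2 3-q->2 5-p->4 5-q->4
1. fire R1 via {0↦4, 1↦1, 2↦5}  →  V:4 E:4  edges: 1-p->0 2-r->2 3-p->2 3-q->2
2. fire R2 via {0↦2, 1↦0}  →  V:4 E:3  edges: 1-p->0 3-p->2 3-q->2
3. fire R1 via {0↦2, 1↦1, 2↦3}  →  V:2 E:1  edges: 1-p->0
final graph: no rule applies after step 3
NF nodes: {0:D, 1:A}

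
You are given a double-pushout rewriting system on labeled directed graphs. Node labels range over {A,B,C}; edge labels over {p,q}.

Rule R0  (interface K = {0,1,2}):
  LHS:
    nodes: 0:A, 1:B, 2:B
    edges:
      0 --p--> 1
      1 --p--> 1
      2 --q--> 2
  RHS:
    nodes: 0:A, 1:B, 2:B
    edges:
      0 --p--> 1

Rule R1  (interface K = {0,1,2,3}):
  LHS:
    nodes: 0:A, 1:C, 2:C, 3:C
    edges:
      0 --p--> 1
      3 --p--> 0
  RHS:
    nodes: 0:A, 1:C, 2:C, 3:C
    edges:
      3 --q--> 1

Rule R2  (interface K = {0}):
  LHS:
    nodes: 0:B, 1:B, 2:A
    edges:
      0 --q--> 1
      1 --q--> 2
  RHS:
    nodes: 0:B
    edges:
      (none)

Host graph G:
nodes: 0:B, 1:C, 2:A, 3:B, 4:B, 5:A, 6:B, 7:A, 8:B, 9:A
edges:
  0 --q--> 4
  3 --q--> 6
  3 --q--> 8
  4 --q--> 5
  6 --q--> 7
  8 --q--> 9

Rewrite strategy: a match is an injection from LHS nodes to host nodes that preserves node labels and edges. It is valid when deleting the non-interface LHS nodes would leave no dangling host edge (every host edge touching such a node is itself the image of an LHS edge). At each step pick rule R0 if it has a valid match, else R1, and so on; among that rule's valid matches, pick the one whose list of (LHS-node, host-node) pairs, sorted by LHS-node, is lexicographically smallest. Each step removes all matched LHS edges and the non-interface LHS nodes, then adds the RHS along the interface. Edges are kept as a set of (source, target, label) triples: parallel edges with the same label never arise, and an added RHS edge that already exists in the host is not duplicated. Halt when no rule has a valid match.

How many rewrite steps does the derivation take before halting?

Answer: 3

Steps:
initial: |V|=10 |E|=6  E = 0-q->4 3-q->6 3-q->8 4-q->5 6-q->7 8-q->9
step 1: apply R2 at {0↦0, 1↦4, 2↦5}  → |V|=8 |E|=4  E = 3-q->6 3-q->8 6-q->7 8-q->9
step 2: apply R2 at {0↦3, 1↦6, 2↦7}  → |V|=6 |E|=2  E = 3-q->8 8-q->9
step 3: apply R2 at {0↦3, 1↦8, 2↦9}  → |V|=4 |E|=0  E = ∅
normal form: no rule applies after step 3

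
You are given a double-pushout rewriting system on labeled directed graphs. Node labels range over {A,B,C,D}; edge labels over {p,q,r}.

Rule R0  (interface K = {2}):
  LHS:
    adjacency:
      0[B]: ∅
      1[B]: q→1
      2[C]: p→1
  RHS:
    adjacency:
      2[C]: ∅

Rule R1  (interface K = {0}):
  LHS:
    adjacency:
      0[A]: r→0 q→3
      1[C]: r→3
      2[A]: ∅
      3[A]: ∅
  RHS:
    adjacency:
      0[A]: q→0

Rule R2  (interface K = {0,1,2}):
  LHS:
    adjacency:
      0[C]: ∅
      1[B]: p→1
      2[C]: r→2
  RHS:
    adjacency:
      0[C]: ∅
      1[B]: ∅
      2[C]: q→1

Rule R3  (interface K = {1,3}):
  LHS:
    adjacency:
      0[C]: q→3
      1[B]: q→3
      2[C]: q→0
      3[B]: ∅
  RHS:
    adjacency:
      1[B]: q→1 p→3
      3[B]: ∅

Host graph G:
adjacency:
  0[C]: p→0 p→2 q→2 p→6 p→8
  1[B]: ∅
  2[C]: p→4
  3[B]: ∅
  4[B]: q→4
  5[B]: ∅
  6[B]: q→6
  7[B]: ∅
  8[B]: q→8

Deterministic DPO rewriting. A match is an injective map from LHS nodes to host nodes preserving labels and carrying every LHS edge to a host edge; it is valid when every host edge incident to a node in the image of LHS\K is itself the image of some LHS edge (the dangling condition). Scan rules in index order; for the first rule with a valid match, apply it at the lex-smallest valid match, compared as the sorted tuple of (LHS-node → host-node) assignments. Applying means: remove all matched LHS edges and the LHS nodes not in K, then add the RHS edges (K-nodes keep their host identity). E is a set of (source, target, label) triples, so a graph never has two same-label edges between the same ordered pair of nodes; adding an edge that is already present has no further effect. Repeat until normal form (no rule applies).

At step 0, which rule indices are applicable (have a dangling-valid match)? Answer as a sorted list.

Answer: [R0]

Rewrite trace:
R0: 12 valid matches — {0↦1, 1↦4, 2↦2}, {0↦1, 1↦6, 2↦0}, {0↦1, 1↦8, 2↦0} (+9 more)
R1: no valid match — LHS pattern not found
R2: no valid match — LHS pattern not found
R3: no valid match — LHS pattern not found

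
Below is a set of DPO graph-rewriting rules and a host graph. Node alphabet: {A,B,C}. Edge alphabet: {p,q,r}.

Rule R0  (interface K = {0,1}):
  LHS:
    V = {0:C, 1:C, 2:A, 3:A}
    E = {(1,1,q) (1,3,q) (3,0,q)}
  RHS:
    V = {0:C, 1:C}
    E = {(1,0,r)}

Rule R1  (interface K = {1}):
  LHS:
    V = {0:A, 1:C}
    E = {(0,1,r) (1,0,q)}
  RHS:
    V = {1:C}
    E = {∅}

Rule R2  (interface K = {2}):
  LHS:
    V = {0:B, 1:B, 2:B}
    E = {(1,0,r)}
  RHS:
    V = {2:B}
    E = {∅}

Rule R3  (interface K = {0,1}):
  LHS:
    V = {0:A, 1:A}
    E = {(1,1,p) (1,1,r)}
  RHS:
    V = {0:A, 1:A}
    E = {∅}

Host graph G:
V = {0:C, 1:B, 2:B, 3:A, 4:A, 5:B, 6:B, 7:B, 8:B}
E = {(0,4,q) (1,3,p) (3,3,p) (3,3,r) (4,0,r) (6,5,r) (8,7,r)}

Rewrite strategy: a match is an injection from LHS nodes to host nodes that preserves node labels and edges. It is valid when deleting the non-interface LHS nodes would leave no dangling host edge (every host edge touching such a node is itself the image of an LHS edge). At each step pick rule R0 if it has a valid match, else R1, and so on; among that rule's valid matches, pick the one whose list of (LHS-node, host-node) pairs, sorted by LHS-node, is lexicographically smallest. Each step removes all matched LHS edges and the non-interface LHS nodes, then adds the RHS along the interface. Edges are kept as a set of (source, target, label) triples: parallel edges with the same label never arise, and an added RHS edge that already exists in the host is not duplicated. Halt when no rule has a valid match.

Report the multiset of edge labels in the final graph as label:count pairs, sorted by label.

Answer: p:2 r:1

Derivation:
initial: |V|=9 |E|=7  E = 0-q->4 1-p->3 3-p->3 3-r->3 4-r->0 6-r->5 8-r->7
step 1: apply R1 at {0↦4, 1↦0}  → |V|=8 |E|=5  E = 1-p->3 3-p->3 3-r->3 6-r->5 8-r->7
step 2: apply R2 at {0↦5, 1↦6, 2↦1}  → |V|=6 |E|=4  E = 1-p->3 3-p->3 3-r->3 8-r->7
step 3: apply R2 at {0↦7, 1↦8, 2↦1}  → |V|=4 |E|=3  E = 1-p->3 3-p->3 3-r->3
final graph: no rule applies after step 3
NF edges: [(1, 3, 'p'), (3, 3, 'p'), (3, 3, 'r')]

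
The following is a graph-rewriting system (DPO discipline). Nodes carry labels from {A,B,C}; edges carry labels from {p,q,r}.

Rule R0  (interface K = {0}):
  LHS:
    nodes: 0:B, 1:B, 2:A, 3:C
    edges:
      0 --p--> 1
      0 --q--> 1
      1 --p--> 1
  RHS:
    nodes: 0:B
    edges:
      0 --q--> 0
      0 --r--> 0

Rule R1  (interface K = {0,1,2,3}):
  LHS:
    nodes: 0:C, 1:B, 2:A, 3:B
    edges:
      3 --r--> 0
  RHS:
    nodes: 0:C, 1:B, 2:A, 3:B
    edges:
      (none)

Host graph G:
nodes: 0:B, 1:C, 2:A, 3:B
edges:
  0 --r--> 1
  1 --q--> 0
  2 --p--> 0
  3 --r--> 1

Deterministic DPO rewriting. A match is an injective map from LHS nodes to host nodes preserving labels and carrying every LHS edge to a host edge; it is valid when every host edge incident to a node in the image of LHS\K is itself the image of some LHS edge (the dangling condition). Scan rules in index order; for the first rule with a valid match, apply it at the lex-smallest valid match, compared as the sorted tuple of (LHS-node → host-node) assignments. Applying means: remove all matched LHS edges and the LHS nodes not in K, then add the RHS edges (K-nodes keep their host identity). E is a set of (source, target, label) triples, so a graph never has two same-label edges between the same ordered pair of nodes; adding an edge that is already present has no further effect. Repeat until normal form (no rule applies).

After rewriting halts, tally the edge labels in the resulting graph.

Answer: p:1 q:1

Derivation:
[0] host  ⇒  4 nodes, 4 edges  {0-r->1 1-q->0 2-p->0 3-r->1}
[1] R1 @ {0↦1, 1↦0, 2↦2, 3↦3}  ⇒  4 nodes, 3 edges  {0-r->1 1-q->0 2-p->0}
[2] R1 @ {0↦1, 1↦3, 2↦2, 3↦0}  ⇒  4 nodes, 2 edges  {1-q->0 2-p->0}
final graph: no rule applies after step 2
NF edges: [(1, 0, 'q'), (2, 0, 'p')]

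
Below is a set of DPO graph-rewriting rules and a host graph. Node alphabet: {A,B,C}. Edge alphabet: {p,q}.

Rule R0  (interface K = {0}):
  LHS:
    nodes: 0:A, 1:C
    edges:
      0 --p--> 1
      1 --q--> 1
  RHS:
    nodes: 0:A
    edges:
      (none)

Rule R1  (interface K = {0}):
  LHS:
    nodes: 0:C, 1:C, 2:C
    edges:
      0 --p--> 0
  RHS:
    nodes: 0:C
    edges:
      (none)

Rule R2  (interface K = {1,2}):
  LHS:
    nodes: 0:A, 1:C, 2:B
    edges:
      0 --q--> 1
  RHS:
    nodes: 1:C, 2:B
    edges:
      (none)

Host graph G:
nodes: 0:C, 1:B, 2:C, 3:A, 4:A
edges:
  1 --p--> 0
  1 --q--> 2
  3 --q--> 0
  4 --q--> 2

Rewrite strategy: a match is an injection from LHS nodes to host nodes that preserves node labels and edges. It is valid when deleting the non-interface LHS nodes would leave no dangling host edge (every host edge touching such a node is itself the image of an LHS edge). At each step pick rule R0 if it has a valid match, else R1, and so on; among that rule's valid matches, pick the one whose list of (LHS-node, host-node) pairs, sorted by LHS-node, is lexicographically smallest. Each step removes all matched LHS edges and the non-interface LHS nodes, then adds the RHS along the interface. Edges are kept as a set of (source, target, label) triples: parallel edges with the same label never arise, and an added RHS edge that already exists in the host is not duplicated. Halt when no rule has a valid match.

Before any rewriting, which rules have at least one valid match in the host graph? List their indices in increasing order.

Answer: [R2]

Derivation:
R0: no valid match — LHS pattern not found
R1: no valid match — LHS pattern not found
R2: 2 valid matches — {0↦3, 1↦0, 2↦1}, {0↦4, 1↦2, 2↦1}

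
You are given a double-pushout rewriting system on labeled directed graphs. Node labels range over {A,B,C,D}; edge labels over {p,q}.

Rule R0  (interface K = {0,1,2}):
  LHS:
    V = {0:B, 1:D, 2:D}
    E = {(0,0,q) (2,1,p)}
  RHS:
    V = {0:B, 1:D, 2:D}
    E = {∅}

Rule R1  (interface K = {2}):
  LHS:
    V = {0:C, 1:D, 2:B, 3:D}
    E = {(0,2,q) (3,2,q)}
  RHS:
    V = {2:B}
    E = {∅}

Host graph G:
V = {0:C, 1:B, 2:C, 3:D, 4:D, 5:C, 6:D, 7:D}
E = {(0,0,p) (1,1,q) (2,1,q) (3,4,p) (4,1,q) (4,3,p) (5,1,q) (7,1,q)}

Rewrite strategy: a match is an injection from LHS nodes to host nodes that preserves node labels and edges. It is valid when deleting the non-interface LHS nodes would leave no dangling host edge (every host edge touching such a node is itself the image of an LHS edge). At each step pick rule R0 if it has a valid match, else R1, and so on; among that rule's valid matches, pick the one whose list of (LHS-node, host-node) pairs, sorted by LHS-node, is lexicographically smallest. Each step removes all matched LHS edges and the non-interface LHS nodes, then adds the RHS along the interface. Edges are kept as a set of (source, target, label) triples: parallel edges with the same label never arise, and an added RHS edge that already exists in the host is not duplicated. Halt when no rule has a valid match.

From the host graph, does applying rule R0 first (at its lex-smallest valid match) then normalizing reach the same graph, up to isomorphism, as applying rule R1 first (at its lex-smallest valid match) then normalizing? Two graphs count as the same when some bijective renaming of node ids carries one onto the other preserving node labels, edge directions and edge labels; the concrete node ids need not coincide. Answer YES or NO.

branch R0-first: apply at {0↦1, 1↦3, 2↦4} → |E|=6, then 1 more step(s) → NF |V|=5 |E|=4 V={0:C, 1:B, 3:D, 4:D, 5:C} E=0-p->0 3-p->4 4-q->1 5-q->1
branch R1-first: apply at {0↦2, 1↦6, 2↦1, 3↦7} → |E|=6, then 1 more step(s) → NF |V|=5 |E|=4 V={0:C, 1:B, 3:D, 4:D, 5:C} E=0-p->0 3-p->4 4-q->1 5-q->1
graphs isomorphic (equal up to label-preserving node renaming)

Answer: YES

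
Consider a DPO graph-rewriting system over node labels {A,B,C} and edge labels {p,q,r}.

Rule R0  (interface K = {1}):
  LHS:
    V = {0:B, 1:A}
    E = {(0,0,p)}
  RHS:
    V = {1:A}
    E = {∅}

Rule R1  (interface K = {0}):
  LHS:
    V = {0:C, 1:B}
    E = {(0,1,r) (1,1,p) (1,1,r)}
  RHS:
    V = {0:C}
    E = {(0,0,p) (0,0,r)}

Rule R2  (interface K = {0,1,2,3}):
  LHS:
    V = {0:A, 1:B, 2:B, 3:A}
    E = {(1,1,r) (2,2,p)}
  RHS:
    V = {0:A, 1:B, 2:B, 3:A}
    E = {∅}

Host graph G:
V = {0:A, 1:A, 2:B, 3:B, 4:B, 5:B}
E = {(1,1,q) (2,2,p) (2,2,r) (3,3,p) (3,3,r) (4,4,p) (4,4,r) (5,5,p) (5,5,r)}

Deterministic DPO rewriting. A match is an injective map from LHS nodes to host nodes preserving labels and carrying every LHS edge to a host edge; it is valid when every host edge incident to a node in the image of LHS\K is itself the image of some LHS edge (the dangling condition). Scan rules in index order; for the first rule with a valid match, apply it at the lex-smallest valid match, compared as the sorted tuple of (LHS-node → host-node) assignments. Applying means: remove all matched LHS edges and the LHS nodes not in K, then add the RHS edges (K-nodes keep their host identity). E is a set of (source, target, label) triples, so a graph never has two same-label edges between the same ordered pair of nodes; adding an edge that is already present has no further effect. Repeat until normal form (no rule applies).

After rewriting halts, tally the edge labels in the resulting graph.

start.  V:6 E:9  edges: 1-q->1 2-p->2 2-r->2 3-p->3 3-r->3 4-p->4 4-r->4 5-p->5 5-r->5
1. fire R2 via {0↦0, 1↦2, 2↦3, 3↦1}  →  V:6 E:7  edges: 1-q->1 2-p->2 3-r->3 4-p->4 4-r->4 5-p->5 5-r->5
2. fire R0 via {0↦2, 1↦0}  →  V:5 E:6  edges: 1-q->1 3-r->3 4-p->4 4-r->4 5-p->5 5-r->5
3. fire R2 via {0↦0, 1↦3, 2↦4, 3↦1}  →  V:5 E:4  edges: 1-q->1 4-r->4 5-p->5 5-r->5
4. fire R2 via {0↦0, 1↦4, 2↦5, 3↦1}  →  V:5 E:2  edges: 1-q->1 5-r->5
halt: no rule applies after step 4
NF edges: [(1, 1, 'q'), (5, 5, 'r')]

Answer: q:1 r:1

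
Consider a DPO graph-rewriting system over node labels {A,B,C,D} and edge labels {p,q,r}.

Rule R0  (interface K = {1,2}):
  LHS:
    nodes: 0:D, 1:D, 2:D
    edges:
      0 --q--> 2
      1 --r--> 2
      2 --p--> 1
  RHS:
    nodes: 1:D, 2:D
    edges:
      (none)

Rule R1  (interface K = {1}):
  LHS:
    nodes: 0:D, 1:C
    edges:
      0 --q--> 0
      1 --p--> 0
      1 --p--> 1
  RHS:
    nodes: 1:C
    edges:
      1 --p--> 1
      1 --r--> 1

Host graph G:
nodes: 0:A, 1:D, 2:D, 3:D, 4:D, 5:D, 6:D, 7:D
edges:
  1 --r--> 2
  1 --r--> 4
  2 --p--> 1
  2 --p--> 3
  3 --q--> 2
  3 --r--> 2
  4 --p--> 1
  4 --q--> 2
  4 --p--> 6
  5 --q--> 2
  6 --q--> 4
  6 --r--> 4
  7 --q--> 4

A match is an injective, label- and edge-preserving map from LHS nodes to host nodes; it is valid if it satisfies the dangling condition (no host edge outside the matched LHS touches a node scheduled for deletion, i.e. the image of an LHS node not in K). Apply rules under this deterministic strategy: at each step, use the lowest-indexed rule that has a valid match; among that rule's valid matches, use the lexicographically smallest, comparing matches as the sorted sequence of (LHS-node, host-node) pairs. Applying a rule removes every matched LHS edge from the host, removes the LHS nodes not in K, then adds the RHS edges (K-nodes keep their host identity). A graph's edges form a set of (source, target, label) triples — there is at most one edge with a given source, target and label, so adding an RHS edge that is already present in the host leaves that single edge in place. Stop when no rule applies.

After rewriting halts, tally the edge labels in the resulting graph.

Answer: p:2 q:3 r:2

Rewrite trace:
start.  V:8 E:13  edges: 1-r->2 1-r->4 2-p->1 2-p->3 3-q->2 3-r->2 4-p->1 4-q->2 4-p->6 5-q->2 6-q->4 6-r->4 7-q->4
1. fire R0 via {0↦5, 1↦1, 2↦2}  →  V:7 E:10  edges: 1-r->4 2-p->3 3-q->2 3-r->2 4-p->1 4-q->2 4-p->6 6-q->4 6-r->4 7-q->4
2. fire R0 via {0↦7, 1↦1, 2↦4}  →  V:6 E:7  edges: 2-p->3 3-q->2 3-r->2 4-q->2 4-p->6 6-q->4 6-r->4
halt: no rule applies after step 2
NF edges: [(2, 3, 'p'), (3, 2, 'q'), (3, 2, 'r'), (4, 2, 'q'), (4, 6, 'p'), (6, 4, 'q'), (6, 4, 'r')]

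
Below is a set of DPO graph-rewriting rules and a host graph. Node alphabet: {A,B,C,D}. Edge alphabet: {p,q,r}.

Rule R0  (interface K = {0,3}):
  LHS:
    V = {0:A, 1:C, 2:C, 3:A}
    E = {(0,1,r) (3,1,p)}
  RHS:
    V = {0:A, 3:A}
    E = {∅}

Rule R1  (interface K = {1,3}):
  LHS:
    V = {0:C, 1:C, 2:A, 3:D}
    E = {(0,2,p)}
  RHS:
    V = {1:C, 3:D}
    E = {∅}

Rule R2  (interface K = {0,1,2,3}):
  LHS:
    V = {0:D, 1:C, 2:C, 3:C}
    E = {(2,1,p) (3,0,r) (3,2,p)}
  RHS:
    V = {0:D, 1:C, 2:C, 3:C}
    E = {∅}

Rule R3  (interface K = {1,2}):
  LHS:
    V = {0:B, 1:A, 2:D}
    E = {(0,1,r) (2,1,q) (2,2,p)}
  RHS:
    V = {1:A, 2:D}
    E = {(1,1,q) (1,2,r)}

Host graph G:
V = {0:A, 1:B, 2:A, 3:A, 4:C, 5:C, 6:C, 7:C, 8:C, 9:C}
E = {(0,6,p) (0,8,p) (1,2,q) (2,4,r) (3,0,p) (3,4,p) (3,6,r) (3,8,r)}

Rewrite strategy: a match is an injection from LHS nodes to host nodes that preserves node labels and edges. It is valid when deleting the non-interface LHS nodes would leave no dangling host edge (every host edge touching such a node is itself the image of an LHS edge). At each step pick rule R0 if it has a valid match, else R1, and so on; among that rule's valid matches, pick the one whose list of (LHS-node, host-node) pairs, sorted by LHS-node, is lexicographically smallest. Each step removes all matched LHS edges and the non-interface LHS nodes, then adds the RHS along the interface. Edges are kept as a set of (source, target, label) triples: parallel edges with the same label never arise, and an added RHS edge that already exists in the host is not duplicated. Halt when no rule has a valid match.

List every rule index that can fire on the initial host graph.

R0: 9 valid matches — {0↦2, 1↦4, 2↦5, 3↦3}, {0↦2, 1↦4, 2↦7, 3↦3}, {0↦2, 1↦4, 2↦9, 3↦3} (+6 more)
R1: no valid match — LHS pattern not found
R2: no valid match — LHS pattern not found
R3: no valid match — LHS pattern not found

Answer: [R0]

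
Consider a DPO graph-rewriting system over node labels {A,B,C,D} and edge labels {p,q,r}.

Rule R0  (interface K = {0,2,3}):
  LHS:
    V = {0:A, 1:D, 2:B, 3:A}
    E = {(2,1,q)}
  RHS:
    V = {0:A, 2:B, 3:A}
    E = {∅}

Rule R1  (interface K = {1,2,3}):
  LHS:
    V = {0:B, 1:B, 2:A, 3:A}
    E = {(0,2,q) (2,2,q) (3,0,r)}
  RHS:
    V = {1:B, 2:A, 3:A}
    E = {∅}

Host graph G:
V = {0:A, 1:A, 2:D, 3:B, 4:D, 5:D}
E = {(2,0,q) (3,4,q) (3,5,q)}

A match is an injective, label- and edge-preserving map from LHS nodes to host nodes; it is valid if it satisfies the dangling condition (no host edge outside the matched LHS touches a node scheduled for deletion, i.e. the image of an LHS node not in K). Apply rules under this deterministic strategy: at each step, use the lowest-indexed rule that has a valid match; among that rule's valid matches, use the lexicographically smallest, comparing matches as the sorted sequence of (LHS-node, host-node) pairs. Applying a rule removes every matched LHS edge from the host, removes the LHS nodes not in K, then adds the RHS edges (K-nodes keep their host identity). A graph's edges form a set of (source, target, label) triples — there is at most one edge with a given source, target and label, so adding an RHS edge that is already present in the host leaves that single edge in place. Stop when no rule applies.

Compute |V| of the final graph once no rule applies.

Answer: 4

Rewrite trace:
initial: |V|=6 |E|=3  E = 2-q->0 3-q->4 3-q->5
step 1: apply R0 at {0↦0, 1↦4, 2↦3, 3↦1}  → |V|=5 |E|=2  E = 2-q->0 3-q->5
step 2: apply R0 at {0↦0, 1↦5, 2↦3, 3↦1}  → |V|=4 |E|=1  E = 2-q->0
normal form: no rule applies after step 2
NF nodes: {0:A, 1:A, 2:D, 3:B}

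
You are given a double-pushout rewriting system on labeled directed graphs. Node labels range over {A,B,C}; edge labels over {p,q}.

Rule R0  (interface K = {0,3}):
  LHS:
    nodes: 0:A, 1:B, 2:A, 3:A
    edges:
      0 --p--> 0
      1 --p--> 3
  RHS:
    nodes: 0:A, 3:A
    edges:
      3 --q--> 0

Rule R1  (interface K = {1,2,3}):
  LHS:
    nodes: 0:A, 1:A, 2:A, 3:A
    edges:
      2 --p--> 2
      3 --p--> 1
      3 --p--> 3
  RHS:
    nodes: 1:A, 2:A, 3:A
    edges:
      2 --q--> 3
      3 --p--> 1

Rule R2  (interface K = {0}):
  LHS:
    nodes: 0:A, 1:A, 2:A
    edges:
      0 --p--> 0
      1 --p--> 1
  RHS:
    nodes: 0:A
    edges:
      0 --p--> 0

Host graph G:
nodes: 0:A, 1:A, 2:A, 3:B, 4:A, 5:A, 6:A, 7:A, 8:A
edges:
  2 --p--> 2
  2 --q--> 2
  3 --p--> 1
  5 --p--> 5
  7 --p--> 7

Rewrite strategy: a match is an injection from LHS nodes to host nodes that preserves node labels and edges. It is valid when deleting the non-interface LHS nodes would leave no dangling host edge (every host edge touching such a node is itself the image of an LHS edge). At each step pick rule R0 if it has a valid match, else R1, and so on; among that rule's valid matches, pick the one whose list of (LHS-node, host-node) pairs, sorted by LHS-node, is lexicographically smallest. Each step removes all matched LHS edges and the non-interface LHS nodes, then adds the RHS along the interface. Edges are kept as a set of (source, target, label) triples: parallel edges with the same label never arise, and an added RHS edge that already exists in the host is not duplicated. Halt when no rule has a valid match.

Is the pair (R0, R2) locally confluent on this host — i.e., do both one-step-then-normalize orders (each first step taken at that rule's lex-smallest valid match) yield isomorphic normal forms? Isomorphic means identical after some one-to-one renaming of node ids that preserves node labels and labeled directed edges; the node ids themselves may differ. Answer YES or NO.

branch R0-first: apply at {0↦2, 1↦3, 2↦0, 3↦1} → |E|=4, then 1 more step(s) → NF |V|=5 |E|=3 V={1:A, 2:A, 5:A, 6:A, 8:A} E=1-q->2 2-q->2 5-p->5
branch R2-first: apply at {0↦2, 1↦5, 2↦0} → |E|=4, then 1 more step(s) → NF |V|=5 |E|=3 V={1:A, 2:A, 6:A, 7:A, 8:A} E=1-q->2 2-q->2 7-p->7
graphs isomorphic (equal up to label-preserving node renaming)

Answer: YES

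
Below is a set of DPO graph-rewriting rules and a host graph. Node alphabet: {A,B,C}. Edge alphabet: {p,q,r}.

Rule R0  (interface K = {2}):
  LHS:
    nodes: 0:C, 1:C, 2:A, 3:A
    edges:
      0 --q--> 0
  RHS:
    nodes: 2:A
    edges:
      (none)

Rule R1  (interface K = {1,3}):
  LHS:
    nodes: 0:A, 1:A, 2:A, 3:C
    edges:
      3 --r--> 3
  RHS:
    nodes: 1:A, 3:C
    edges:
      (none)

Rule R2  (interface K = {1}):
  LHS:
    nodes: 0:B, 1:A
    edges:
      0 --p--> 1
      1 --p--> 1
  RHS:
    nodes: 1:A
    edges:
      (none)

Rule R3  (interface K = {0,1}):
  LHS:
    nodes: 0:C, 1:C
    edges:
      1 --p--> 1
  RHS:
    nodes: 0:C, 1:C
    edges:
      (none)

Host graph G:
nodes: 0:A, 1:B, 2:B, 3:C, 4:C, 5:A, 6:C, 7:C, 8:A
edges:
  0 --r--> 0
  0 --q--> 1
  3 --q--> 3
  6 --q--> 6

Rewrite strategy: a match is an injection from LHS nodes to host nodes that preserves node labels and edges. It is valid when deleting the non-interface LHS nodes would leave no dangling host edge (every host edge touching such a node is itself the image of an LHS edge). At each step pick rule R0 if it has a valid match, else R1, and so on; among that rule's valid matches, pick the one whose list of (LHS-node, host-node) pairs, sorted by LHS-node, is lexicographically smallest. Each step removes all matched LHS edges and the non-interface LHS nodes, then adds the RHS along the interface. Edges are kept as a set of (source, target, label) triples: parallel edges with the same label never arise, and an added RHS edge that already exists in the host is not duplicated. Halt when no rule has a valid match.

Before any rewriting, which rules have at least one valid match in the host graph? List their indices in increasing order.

R0: 16 valid matches — {0↦3, 1↦4, 2↦0, 3↦5}, {0↦3, 1↦4, 2↦0, 3↦8}, {0↦3, 1↦4, 2↦5, 3↦8} (+13 more)
R1: no valid match — LHS pattern not found
R2: no valid match — LHS pattern not found
R3: no valid match — LHS pattern not found

Answer: [R0]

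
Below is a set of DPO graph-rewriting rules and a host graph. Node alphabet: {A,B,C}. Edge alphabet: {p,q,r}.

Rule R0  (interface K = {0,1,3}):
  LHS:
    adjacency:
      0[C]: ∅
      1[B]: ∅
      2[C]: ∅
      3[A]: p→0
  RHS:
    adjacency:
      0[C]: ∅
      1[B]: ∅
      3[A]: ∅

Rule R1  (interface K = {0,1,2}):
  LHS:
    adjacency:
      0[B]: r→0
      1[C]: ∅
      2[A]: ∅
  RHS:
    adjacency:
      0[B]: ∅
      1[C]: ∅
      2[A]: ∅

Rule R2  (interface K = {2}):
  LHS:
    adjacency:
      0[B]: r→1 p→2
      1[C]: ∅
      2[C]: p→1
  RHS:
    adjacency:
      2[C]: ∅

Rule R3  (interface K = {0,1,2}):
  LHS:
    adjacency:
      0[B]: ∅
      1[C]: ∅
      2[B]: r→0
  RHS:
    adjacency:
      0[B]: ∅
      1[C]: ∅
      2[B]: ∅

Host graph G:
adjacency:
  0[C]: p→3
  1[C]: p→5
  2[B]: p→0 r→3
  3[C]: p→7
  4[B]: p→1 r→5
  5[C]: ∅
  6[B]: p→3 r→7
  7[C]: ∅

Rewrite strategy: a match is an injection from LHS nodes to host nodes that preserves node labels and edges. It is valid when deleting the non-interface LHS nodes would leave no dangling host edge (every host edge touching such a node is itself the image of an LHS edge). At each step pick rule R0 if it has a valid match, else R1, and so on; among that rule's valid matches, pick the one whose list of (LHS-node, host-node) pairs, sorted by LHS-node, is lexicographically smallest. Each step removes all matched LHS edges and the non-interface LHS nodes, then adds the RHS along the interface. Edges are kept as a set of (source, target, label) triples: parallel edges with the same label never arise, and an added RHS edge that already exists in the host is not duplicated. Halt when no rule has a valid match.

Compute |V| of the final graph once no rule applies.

Answer: 2

Steps:
[0] host  ⇒  8 nodes, 9 edges  {0-p->3 1-p->5 2-p->0 2-r->3 3-p->7 4-p->1 4-r->5 6-p->3 6-r->7}
[1] R2 @ {0↦4, 1↦5, 2↦1}  ⇒  6 nodes, 6 edges  {0-p->3 2-p->0 2-r->3 3-p->7 6-p->3 6-r->7}
[2] R2 @ {0↦6, 1↦7, 2↦3}  ⇒  4 nodes, 3 edges  {0-p->3 2-p->0 2-r->3}
[3] R2 @ {0↦2, 1↦3, 2↦0}  ⇒  2 nodes, 0 edges  {∅}
final graph: no rule applies after step 3
NF nodes: {0:C, 1:C}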